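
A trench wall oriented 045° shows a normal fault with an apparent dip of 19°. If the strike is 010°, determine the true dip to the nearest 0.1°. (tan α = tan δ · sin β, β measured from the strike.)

31.0°

The section is 35° from the strike.
tan(true dip) = tan 19° / sin 35° = 0.6003
true dip = arctan 0.6003 = 30.98°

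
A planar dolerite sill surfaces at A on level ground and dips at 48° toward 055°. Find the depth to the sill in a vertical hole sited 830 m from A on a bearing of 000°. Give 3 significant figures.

The hole lies 55° from the dip direction, so the down-dip offset is 830 × cos 55° = 476.07 m.
Depth = down-dip offset × tan(dip) = 476.07 × tan 48° = 476.07 × 1.1106
Depth = 528.73 m

529 m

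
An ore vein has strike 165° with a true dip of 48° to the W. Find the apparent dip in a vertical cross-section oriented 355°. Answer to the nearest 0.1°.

10.9°

Angle between strike (165°) and section (355°): β = 10°.
tan(apparent dip) = tan 48° · sin 10° = 0.1929
α = arctan(0.1929) = 10.92°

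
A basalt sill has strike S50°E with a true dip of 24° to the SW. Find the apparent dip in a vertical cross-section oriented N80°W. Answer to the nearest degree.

The section lies 30° from the strike.
tan α = tan 24° × sin 30° = 0.4452 × 0.5000 = 0.2226
apparent dip = arctan 0.2226 = 12.55°

13°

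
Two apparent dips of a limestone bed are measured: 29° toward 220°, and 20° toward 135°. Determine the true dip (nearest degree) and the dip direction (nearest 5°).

true dip 33°, dip direction 190°

The two traces are lines in the plane: v₁ = (sin 220°·cos 29°, cos 220°·cos 29°, −sin 29°), v₂ = (sin 135°·cos 20°, cos 135°·cos 20°, −sin 20°).
Cross product v₁ × v₂ gives the pole to the plane: n ∝ (-0.093, -0.514, 0.819).
Dip δ = arctan(|n_h|/n_z) = arctan(0.523/0.819) = 32.6°.
Dip direction = atan2(-0.093, -0.514) = 190° (azimuth of n's horizontal projection).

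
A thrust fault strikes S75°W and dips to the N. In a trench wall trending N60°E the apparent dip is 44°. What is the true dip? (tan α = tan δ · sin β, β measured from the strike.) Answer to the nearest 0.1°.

75.0°

β = acute angle between strike S75°W and section N60°E = 15°.
tan(true dip) = tan 44° / sin 15° = 3.7311
true dip = arctan 3.7311 = 75.00°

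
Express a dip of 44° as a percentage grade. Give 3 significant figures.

96.6%

grade % = 100 × tan 44° = 100 × 0.9657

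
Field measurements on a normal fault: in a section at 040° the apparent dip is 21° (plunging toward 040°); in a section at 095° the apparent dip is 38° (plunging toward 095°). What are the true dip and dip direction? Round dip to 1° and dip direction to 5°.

true dip 38°, dip direction 100°

The two traces are lines in the plane: v₁ = (sin 40°·cos 21°, cos 40°·cos 21°, −sin 21°), v₂ = (sin 95°·cos 38°, cos 95°·cos 38°, −sin 38°).
n = v₁ × v₂ = (0.465, -0.088, 0.603) (taken with n_z > 0).
Dip δ = arctan(|n_h|/n_z) = arctan(0.473/0.603) = 38.1°.
Dip direction = atan2(0.465, -0.088) = 101° (azimuth of n's horizontal projection).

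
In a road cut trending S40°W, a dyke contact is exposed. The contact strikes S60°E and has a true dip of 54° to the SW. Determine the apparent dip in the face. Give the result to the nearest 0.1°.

The strike is S60°E and the section trends S40°W; the acute angle between them is β = 80°.
tan α = tan 54° × sin 80° = 1.3764 × 0.9848 = 1.3555
apparent dip = arctan 1.3555 = 53.58°

53.6°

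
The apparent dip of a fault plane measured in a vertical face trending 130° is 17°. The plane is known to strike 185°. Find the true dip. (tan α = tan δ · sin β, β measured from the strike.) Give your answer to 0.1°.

20.5°

β = acute angle between strike 185° and section 130° = 55°.
tan δ = tan α / sin β = tan 17° / sin 55° = 0.3057 / 0.8192 = 0.3732
true dip = arctan 0.3732 = 20.47°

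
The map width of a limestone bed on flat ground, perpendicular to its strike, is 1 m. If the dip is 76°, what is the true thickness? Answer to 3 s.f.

True thickness t = w · sin(dip) = 1 × sin 76°
t = 1 × 0.9703 = 0.970 m

0.970 m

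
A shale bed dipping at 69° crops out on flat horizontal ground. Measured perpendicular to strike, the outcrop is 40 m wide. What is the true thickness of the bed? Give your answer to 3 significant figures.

True thickness t = w · sin(dip) = 40 × sin 69°
t = 40 × 0.9336 = 37.343 m

37.3 m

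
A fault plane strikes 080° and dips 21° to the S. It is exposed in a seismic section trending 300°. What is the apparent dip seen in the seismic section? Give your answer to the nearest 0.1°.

Angle between strike (080°) and section (300°): β = 40°.
tan α = tan 21° × sin 40° = 0.3839 × 0.6428 = 0.2467
apparent dip = arctan 0.2467 = 13.86°

13.9°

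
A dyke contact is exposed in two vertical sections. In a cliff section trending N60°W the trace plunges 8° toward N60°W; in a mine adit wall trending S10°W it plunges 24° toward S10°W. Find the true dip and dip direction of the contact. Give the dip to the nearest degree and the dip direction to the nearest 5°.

true dip 29°, dip direction 225°

Each apparent-dip line lies in the plane. As unit vectors (x east, y north, z up), v₁ plunges 8°→N60°W and v₂ plunges 24°→S10°W.
n = v₁ × v₂ = (-0.327, -0.327, 0.850) (taken with n_z > 0).
tan δ = √(n_x²+n_y²)/n_z = 0.462/0.850, so δ = 28.5°.
Dip direction = atan2(-0.327, -0.327) = 225° (azimuth of n's horizontal projection).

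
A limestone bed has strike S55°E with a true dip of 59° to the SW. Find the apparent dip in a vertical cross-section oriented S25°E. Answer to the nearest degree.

40°

The strike is S55°E and the section trends S25°E; the acute angle between them is β = 30°.
tan(apparent dip) = tan 59° · sin 30° = 0.8321
α = arctan(0.8321) = 39.77°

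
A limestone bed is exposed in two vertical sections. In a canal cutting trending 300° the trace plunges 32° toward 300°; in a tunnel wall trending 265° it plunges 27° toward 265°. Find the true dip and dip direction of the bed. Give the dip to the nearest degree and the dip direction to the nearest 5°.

Each apparent-dip line lies in the plane. As unit vectors (x east, y north, z up), v₁ plunges 32°→300° and v₂ plunges 27°→265°.
The plane normal is n = v₁ × v₂ ∝ (-0.234, 0.137, 0.433).
Dip δ = arctan(|n_h|/n_z) = arctan(0.271/0.433) = 32.0°.
The horizontal component of n points toward azimuth atan2(n_x, n_y) = 300°, the dip direction.

true dip 32°, dip direction 300°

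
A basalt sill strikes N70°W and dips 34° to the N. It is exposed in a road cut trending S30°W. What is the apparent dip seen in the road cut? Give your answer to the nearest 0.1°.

The strike is N70°W and the section trends S30°W; the acute angle between them is β = 80°.
tan α = tan 34° × sin 80° = 0.6745 × 0.9848 = 0.6643
apparent dip = arctan 0.6643 = 33.59°

33.6°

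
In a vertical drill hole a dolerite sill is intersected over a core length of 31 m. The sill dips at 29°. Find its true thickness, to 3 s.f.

True thickness t = h · cos(dip) = 31 × cos 29°
t = 31 × 0.8746 = 27.113 m

27.1 m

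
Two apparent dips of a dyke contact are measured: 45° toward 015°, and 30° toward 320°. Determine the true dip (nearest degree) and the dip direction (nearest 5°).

true dip 45°, dip direction 015°

Each apparent-dip line lies in the plane. As unit vectors (x east, y north, z up), v₁ plunges 45°→015° and v₂ plunges 30°→320°.
Cross product v₁ × v₂ gives the pole to the plane: n ∝ (0.128, 0.485, 0.502).
Dip δ = arctan(|n_h|/n_z) = arctan(0.502/0.502) = 45.0°.
Dip direction = azimuth of (n_x, n_y) = atan2(0.128, 0.485) = 15°.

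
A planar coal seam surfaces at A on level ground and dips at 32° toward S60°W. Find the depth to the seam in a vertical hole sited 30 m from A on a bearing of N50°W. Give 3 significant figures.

The hole lies 70° from the dip direction, so the down-dip offset is 30 × cos 70° = 10.26 m.
Depth = down-dip offset × tan(dip) = 10.26 × tan 32° = 10.26 × 0.6249
Depth = 6.41 m

6.41 m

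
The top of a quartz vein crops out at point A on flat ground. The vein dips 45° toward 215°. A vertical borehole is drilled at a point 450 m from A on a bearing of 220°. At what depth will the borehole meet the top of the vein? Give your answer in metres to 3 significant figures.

448 m

The hole lies 5° from the dip direction, so the down-dip offset is 450 × cos 5° = 448.29 m.
Depth = down-dip offset × tan(dip) = 448.29 × tan 45° = 448.29 × 1.0000
Depth = 448.29 m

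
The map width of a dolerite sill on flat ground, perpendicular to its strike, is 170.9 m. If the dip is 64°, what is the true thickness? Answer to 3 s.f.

True thickness t = w · sin(dip) = 170.9 × sin 64°
t = 170.9 × 0.8988 = 153.604 m

154 m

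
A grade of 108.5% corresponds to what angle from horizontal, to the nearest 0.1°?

tan θ = 108.5/100 = 1.0850
θ = arctan(1.0850) = 47.33°

47.3°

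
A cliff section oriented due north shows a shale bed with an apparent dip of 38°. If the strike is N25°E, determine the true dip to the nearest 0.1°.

61.6°

The section is 25° from the strike.
tan δ = tan α / sin β = tan 38° / sin 25° = 0.7813 / 0.4226 = 1.8487
true dip = arctan 1.8487 = 61.59°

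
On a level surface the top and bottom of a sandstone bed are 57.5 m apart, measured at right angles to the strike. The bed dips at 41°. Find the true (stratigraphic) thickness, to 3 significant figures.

37.7 m

True thickness t = w · sin(dip) = 57.5 × sin 41°
t = 57.5 × 0.6561 = 37.723 m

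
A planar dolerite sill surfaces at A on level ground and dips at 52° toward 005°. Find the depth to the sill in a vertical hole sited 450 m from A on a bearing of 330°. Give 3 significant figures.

The hole lies 35° from the dip direction, so the down-dip offset is 450 × cos 35° = 368.62 m.
Depth = down-dip offset × tan(dip) = 368.62 × tan 52° = 368.62 × 1.2799
Depth = 471.81 m

472 m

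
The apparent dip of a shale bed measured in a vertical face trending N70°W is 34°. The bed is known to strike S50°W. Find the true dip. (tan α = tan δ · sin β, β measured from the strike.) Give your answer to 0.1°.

β = acute angle between strike S50°W and section N70°W = 60°.
tan(true dip) = tan 34° / sin 60° = 0.7789
true dip = arctan 0.7789 = 37.91°

37.9°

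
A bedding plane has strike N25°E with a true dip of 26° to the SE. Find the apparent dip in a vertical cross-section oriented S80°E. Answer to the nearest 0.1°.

25.2°

Angle between strike (N25°E) and section (S80°E): β = 75°.
tan α = tan 26° × sin 75° = 0.4877 × 0.9659 = 0.4711
α = arctan(0.4711) = 25.23°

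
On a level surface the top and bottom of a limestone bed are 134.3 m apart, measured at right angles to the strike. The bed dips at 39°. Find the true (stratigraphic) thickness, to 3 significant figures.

True thickness t = w · sin(dip) = 134.3 × sin 39°
t = 134.3 × 0.6293 = 84.518 m

84.5 m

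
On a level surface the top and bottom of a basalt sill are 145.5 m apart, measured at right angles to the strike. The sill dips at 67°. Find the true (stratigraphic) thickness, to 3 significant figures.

True thickness t = w · sin(dip) = 145.5 × sin 67°
t = 145.5 × 0.9205 = 133.933 m

134 m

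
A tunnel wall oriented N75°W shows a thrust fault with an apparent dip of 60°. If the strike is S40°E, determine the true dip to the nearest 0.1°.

The section is 35° from the strike.
tan δ = tan α / sin β = tan 60° / sin 35° = 1.7321 / 0.5736 = 3.0197
true dip = arctan 3.0197 = 71.68°

71.7°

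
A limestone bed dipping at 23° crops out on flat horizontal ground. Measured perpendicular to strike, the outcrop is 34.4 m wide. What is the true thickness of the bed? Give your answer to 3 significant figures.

True thickness t = w · sin(dip) = 34.4 × sin 23°
t = 34.4 × 0.3907 = 13.441 m

13.4 m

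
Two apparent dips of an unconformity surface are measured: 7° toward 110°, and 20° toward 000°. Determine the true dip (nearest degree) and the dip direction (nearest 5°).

Represent each trace as a vector plunging at its apparent dip toward its trend (east-north-up frame): v₁ = (0.933, -0.339, -0.122), v₂ = (0.000, 0.940, -0.342).
n = v₁ × v₂ = (0.231, 0.319, 0.876) (taken with n_z > 0).
Dip δ = arctan(|n_h|/n_z) = arctan(0.394/0.876) = 24.2°.
Dip direction = atan2(0.231, 0.319) = 36° (azimuth of n's horizontal projection).

true dip 24°, dip direction 035°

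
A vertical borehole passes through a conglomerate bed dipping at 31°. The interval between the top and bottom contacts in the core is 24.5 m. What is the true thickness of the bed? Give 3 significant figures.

21.0 m

True thickness t = h · cos(dip) = 24.5 × cos 31°
t = 24.5 × 0.8572 = 21.001 m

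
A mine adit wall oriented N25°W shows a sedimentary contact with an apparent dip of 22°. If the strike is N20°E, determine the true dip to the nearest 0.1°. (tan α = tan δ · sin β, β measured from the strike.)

29.7°

The section is 45° from the strike.
tan δ = tan α / sin β = tan 22° / sin 45° = 0.4040 / 0.7071 = 0.5714
true dip = arctan 0.5714 = 29.74°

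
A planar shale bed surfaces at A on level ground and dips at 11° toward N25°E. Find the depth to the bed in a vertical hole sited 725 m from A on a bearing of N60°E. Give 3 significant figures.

115 m

The hole lies 35° from the dip direction, so the down-dip offset is 725 × cos 35° = 593.89 m.
Depth = down-dip offset × tan(dip) = 593.89 × tan 11° = 593.89 × 0.1944
Depth = 115.44 m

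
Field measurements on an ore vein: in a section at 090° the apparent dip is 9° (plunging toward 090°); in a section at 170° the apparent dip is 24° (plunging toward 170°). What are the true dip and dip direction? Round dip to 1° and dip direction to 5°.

true dip 24°, dip direction 160°

Represent each trace as a vector plunging at its apparent dip toward its trend (east-north-up frame): v₁ = (0.988, 0.000, -0.156), v₂ = (0.159, -0.900, -0.407).
Cross product v₁ × v₂ gives the pole to the plane: n ∝ (0.141, -0.377, 0.889).
Dip δ = arctan(|n_h|/n_z) = arctan(0.402/0.889) = 24.4°.
Dip direction = atan2(0.141, -0.377) = 160° (azimuth of n's horizontal projection).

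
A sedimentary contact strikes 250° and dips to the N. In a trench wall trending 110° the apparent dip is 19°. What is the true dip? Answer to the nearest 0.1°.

28.2°

β = acute angle between strike 250° and section 110° = 40°.
tan δ = tan α / sin β = tan 19° / sin 40° = 0.3443 / 0.6428 = 0.5357
δ = arctan(0.5357) = 28.18°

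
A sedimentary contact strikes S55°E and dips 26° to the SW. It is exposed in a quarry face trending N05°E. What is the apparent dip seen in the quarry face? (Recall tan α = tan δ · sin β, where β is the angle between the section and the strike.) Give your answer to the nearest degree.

Angle between strike (S55°E) and section (N05°E): β = 60°.
tan α = tan 26° × sin 60° = 0.4877 × 0.8660 = 0.4224
α = arctan(0.4224) = 22.90°

23°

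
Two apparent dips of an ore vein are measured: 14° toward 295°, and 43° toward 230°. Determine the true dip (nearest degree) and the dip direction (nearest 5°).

true dip 43°, dip direction 220°

Each apparent-dip line lies in the plane. As unit vectors (x east, y north, z up), v₁ plunges 14°→295° and v₂ plunges 43°→230°.
Cross product v₁ × v₂ gives the pole to the plane: n ∝ (-0.393, -0.464, 0.643).
tan δ = √(n_x²+n_y²)/n_z = 0.608/0.643, so δ = 43.4°.
Dip direction = atan2(-0.393, -0.464) = 220° (azimuth of n's horizontal projection).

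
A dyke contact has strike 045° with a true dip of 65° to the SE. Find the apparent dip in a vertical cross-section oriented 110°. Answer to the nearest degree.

Angle between strike (045°) and section (110°): β = 65°.
tan(apparent dip) = tan 65° · sin 65° = 1.9436
apparent dip = arctan 1.9436 = 62.77°

63°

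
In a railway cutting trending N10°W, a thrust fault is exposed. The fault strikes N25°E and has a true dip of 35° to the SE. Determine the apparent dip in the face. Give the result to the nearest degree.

22°

The strike is N25°E and the section trends N10°W; the acute angle between them is β = 35°.
tan α = tan 35° × sin 35° = 0.7002 × 0.5736 = 0.4016
apparent dip = arctan 0.4016 = 21.88°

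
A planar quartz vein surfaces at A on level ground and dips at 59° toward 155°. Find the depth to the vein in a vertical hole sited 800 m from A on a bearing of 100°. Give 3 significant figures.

764 m

The hole lies 55° from the dip direction, so the down-dip offset is 800 × cos 55° = 458.86 m.
Depth = down-dip offset × tan(dip) = 458.86 × tan 59° = 458.86 × 1.6643
Depth = 763.67 m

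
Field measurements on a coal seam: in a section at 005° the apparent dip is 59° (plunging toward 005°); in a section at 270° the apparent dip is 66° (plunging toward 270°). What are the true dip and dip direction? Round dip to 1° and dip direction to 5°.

The two traces are lines in the plane: v₁ = (sin 5°·cos 59°, cos 5°·cos 59°, −sin 59°), v₂ = (sin 270°·cos 66°, cos 270°·cos 66°, −sin 66°).
Cross product v₁ × v₂ gives the pole to the plane: n ∝ (-0.469, 0.390, 0.209).
Dip δ = arctan(|n_h|/n_z) = arctan(0.610/0.209) = 71.1°.
Dip direction = atan2(-0.469, 0.390) = 310° (azimuth of n's horizontal projection).

true dip 71°, dip direction 310°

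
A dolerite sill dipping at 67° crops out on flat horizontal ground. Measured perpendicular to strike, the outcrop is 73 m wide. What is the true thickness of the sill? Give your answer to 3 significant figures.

67.2 m

True thickness t = w · sin(dip) = 73 × sin 67°
t = 73 × 0.9205 = 67.197 m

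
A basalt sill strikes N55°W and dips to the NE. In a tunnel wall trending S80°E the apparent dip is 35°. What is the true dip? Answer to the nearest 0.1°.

The section is 25° from the strike.
tan(true dip) = tan 35° / sin 25° = 1.6568
true dip = arctan 1.6568 = 58.89°

58.9°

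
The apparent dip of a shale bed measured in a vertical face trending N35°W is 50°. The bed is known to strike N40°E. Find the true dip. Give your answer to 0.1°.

The section is 75° from the strike.
tan(true dip) = tan 50° / sin 75° = 1.2338
true dip = arctan 1.2338 = 50.97°

51.0°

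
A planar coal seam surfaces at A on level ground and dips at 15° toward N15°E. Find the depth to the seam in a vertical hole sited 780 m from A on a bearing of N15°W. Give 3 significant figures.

The hole lies 30° from the dip direction, so the down-dip offset is 780 × cos 30° = 675.50 m.
Depth = down-dip offset × tan(dip) = 675.50 × tan 15° = 675.50 × 0.2679
Depth = 181.00 m

181 m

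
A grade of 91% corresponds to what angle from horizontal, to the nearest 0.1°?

42.3°

tan θ = 91/100 = 0.9100
θ = arctan(0.9100) = 42.30°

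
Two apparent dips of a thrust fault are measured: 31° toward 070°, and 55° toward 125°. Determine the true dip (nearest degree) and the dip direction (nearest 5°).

The two traces are lines in the plane: v₁ = (sin 70°·cos 31°, cos 70°·cos 31°, −sin 31°), v₂ = (sin 125°·cos 55°, cos 125°·cos 55°, −sin 55°).
n = v₁ × v₂ = (0.410, -0.418, 0.403) (taken with n_z > 0).
Dip δ = arctan(|n_h|/n_z) = arctan(0.585/0.403) = 55.5°.
The horizontal component of n points toward azimuth atan2(n_x, n_y) = 136°, the dip direction.

true dip 55°, dip direction 135°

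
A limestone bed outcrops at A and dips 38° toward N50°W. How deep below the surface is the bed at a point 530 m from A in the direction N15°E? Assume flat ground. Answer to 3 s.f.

175 m

The hole lies 65° from the dip direction, so the down-dip offset is 530 × cos 65° = 223.99 m.
Depth = down-dip offset × tan(dip) = 223.99 × tan 38° = 223.99 × 0.7813
Depth = 175.00 m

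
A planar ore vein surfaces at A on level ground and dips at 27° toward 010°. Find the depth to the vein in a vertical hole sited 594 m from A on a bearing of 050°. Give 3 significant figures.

The hole lies 40° from the dip direction, so the down-dip offset is 594 × cos 40° = 455.03 m.
Depth = down-dip offset × tan(dip) = 455.03 × tan 27° = 455.03 × 0.5095
Depth = 231.85 m

232 m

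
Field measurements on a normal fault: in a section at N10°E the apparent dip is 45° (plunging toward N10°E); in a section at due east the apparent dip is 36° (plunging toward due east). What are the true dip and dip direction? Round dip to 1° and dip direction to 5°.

Represent each trace as a vector plunging at its apparent dip toward its trend (east-north-up frame): v₁ = (0.123, 0.696, -0.707), v₂ = (0.809, 0.000, -0.588).
n = v₁ × v₂ = (0.409, 0.500, 0.563) (taken with n_z > 0).
True dip = arccos(n_z / |n|) = arccos(0.6572) = 48.9°.
The horizontal component of n points toward azimuth atan2(n_x, n_y) = 39°, the dip direction.

true dip 49°, dip direction 040°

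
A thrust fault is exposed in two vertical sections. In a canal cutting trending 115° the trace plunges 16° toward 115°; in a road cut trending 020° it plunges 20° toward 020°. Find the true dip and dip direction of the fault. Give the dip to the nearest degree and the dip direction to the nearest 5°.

true dip 26°, dip direction 060°

The two traces are lines in the plane: v₁ = (sin 115°·cos 16°, cos 115°·cos 16°, −sin 16°), v₂ = (sin 20°·cos 20°, cos 20°·cos 20°, −sin 20°).
The plane normal is n = v₁ × v₂ ∝ (0.382, 0.209, 0.900).
Dip δ = arctan(|n_h|/n_z) = arctan(0.436/0.900) = 25.8°.
The horizontal component of n points toward azimuth atan2(n_x, n_y) = 61°, the dip direction.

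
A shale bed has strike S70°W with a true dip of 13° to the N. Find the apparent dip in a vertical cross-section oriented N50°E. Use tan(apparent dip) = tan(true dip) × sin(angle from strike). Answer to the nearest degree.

The strike is S70°W and the section trends N50°E; the acute angle between them is β = 20°.
tan α = tan 13° × sin 20° = 0.2309 × 0.3420 = 0.0790
apparent dip = arctan 0.0790 = 4.51°

5°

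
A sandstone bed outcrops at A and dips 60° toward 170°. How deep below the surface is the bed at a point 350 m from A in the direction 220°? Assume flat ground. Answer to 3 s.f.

390 m

The hole lies 50° from the dip direction, so the down-dip offset is 350 × cos 50° = 224.98 m.
Depth = down-dip offset × tan(dip) = 224.98 × tan 60° = 224.98 × 1.7321
Depth = 389.67 m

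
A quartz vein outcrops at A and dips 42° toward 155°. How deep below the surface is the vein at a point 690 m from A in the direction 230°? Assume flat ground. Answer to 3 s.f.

The hole lies 75° from the dip direction, so the down-dip offset is 690 × cos 75° = 178.59 m.
Depth = down-dip offset × tan(dip) = 178.59 × tan 42° = 178.59 × 0.9004
Depth = 160.80 m

161 m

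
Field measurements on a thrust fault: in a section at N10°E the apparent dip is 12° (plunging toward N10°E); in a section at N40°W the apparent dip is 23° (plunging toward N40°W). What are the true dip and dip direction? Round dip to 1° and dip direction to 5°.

true dip 23°, dip direction 310°

Each apparent-dip line lies in the plane. As unit vectors (x east, y north, z up), v₁ plunges 12°→N10°E and v₂ plunges 23°→N40°W.
The plane normal is n = v₁ × v₂ ∝ (-0.230, 0.189, 0.690).
Dip δ = arctan(|n_h|/n_z) = arctan(0.298/0.690) = 23.4°.
Dip direction = atan2(-0.230, 0.189) = 309° (azimuth of n's horizontal projection).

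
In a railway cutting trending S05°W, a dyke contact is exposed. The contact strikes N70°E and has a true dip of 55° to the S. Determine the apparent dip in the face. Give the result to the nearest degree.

Angle between strike (N70°E) and section (S05°W): β = 65°.
tan(apparent dip) = tan 55° · sin 65° = 1.2943
α = arctan(1.2943) = 52.31°

52°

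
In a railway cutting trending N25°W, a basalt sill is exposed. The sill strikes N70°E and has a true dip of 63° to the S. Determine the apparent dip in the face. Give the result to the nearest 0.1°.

The strike is N70°E and the section trends N25°W; the acute angle between them is β = 85°.
tan(apparent dip) = tan 63° · sin 85° = 1.9551
α = arctan(1.9551) = 62.91°

62.9°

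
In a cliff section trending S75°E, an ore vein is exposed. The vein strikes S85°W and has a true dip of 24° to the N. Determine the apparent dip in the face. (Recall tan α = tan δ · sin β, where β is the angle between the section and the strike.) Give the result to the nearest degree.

9°

The strike is S85°W and the section trends S75°E; the acute angle between them is β = 20°.
tan(apparent dip) = tan 24° · sin 20° = 0.1523
apparent dip = arctan 0.1523 = 8.66°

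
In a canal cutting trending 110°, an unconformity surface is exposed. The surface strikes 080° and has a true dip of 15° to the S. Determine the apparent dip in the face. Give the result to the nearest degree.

Angle between strike (080°) and section (110°): β = 30°.
tan(apparent dip) = tan 15° · sin 30° = 0.1340
apparent dip = arctan 0.1340 = 7.63°

8°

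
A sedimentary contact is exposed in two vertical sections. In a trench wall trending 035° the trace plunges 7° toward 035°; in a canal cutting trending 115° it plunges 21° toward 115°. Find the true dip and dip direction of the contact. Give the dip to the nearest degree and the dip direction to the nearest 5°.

true dip 21°, dip direction 105°

Represent each trace as a vector plunging at its apparent dip toward its trend (east-north-up frame): v₁ = (0.569, 0.813, -0.122), v₂ = (0.846, -0.395, -0.358).
n = v₁ × v₂ = (0.339, -0.101, 0.913) (taken with n_z > 0).
tan δ = √(n_x²+n_y²)/n_z = 0.354/0.913, so δ = 21.2°.
Dip direction = azimuth of (n_x, n_y) = atan2(0.339, -0.101) = 107°.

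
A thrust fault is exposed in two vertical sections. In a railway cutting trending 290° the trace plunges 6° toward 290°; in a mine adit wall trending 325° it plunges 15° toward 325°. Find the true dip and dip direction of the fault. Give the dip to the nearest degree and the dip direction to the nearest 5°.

true dip 18°, dip direction 000°

Each apparent-dip line lies in the plane. As unit vectors (x east, y north, z up), v₁ plunges 6°→290° and v₂ plunges 15°→325°.
Cross product v₁ × v₂ gives the pole to the plane: n ∝ (0.005, 0.184, 0.551).
Dip δ = arctan(|n_h|/n_z) = arctan(0.184/0.551) = 18.5°.
Dip direction = azimuth of (n_x, n_y) = atan2(0.005, 0.184) = 2°.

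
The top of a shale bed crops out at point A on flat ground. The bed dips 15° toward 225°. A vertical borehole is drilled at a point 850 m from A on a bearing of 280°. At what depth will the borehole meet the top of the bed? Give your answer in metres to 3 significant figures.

131 m

The hole lies 55° from the dip direction, so the down-dip offset is 850 × cos 55° = 487.54 m.
Depth = down-dip offset × tan(dip) = 487.54 × tan 15° = 487.54 × 0.2679
Depth = 130.64 m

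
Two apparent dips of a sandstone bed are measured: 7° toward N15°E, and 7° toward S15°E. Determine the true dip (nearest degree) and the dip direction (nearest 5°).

The two traces are lines in the plane: v₁ = (sin 15°·cos 7°, cos 15°·cos 7°, −sin 7°), v₂ = (sin 165°·cos 7°, cos 165°·cos 7°, −sin 7°).
Cross product v₁ × v₂ gives the pole to the plane: n ∝ (0.234, 0.000, 0.493).
Dip δ = arctan(|n_h|/n_z) = arctan(0.234/0.493) = 25.4°.
The horizontal component of n points toward azimuth atan2(n_x, n_y) = 90°, the dip direction.

true dip 25°, dip direction 090°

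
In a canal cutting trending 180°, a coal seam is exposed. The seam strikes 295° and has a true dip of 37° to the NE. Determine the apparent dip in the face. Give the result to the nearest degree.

The section lies 65° from the strike.
tan α = tan 37° × sin 65° = 0.7536 × 0.9063 = 0.6830
α = arctan(0.6830) = 34.33°

34°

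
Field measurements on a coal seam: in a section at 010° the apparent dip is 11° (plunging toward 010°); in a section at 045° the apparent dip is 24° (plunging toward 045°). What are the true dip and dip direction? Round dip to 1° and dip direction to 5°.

Represent each trace as a vector plunging at its apparent dip toward its trend (east-north-up frame): v₁ = (0.170, 0.967, -0.191), v₂ = (0.646, 0.646, -0.407).
Cross product v₁ × v₂ gives the pole to the plane: n ∝ (0.270, 0.054, 0.514).
tan δ = √(n_x²+n_y²)/n_z = 0.275/0.514, so δ = 28.2°.
The horizontal component of n points toward azimuth atan2(n_x, n_y) = 79°, the dip direction.

true dip 28°, dip direction 080°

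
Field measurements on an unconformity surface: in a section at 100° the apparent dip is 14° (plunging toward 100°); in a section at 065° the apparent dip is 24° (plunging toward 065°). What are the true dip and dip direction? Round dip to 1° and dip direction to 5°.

true dip 26°, dip direction 040°

Represent each trace as a vector plunging at its apparent dip toward its trend (east-north-up frame): v₁ = (0.956, -0.168, -0.242), v₂ = (0.828, 0.386, -0.407).
The plane normal is n = v₁ × v₂ ∝ (0.162, 0.188, 0.508).
True dip = arccos(n_z / |n|) = arccos(0.8985) = 26.0°.
Dip direction = azimuth of (n_x, n_y) = atan2(0.162, 0.188) = 41°.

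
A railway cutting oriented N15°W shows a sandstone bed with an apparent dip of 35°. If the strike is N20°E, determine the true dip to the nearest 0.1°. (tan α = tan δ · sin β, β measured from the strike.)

The section is 35° from the strike.
tan δ = tan α / sin β = tan 35° / sin 35° = 0.7002 / 0.5736 = 1.2208
δ = arctan(1.2208) = 50.68°

50.7°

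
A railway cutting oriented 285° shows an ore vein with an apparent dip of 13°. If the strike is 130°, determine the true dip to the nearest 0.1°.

28.6°

The section is 25° from the strike.
tan(true dip) = tan 13° / sin 25° = 0.5463
true dip = arctan 0.5463 = 28.65°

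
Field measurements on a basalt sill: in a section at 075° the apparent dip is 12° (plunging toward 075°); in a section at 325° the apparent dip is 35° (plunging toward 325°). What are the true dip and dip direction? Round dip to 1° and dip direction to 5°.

true dip 40°, dip direction 000°

Represent each trace as a vector plunging at its apparent dip toward its trend (east-north-up frame): v₁ = (0.945, 0.253, -0.208), v₂ = (-0.470, 0.671, -0.574).
The plane normal is n = v₁ × v₂ ∝ (-0.006, 0.640, 0.753).
Dip δ = arctan(|n_h|/n_z) = arctan(0.640/0.753) = 40.3°.
The horizontal component of n points toward azimuth atan2(n_x, n_y) = 359°, the dip direction.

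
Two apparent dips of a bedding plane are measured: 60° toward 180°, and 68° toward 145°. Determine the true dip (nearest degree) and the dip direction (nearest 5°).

Each apparent-dip line lies in the plane. As unit vectors (x east, y north, z up), v₁ plunges 60°→180° and v₂ plunges 68°→145°.
n = v₁ × v₂ = (0.198, -0.186, 0.107) (taken with n_z > 0).
Dip δ = arctan(|n_h|/n_z) = arctan(0.272/0.107) = 68.4°.
Dip direction = azimuth of (n_x, n_y) = atan2(0.198, -0.186) = 133°.

true dip 68°, dip direction 135°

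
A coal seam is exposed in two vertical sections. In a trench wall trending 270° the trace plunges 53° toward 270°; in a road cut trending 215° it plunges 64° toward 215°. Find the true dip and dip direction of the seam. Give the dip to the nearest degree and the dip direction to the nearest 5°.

true dip 64°, dip direction 220°

Represent each trace as a vector plunging at its apparent dip toward its trend (east-north-up frame): v₁ = (-0.602, -0.000, -0.799), v₂ = (-0.251, -0.359, -0.899).
Cross product v₁ × v₂ gives the pole to the plane: n ∝ (-0.287, -0.340, 0.216).
True dip = arccos(n_z / |n|) = arccos(0.4369) = 64.1°.
Dip direction = atan2(-0.287, -0.340) = 220° (azimuth of n's horizontal projection).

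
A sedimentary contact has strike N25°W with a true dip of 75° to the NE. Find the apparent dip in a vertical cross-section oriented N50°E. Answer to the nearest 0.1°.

74.5°

Angle between strike (N25°W) and section (N50°E): β = 75°.
tan(apparent dip) = tan 75° · sin 75° = 3.6049
α = arctan(3.6049) = 74.50°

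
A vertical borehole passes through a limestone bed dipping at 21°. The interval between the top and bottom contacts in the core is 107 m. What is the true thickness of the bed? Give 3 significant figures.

99.9 m

True thickness t = h · cos(dip) = 107 × cos 21°
t = 107 × 0.9336 = 99.893 m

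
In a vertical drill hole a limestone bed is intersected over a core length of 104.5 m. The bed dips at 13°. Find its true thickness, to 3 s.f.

True thickness t = h · cos(dip) = 104.5 × cos 13°
t = 104.5 × 0.9744 = 101.822 m

102 m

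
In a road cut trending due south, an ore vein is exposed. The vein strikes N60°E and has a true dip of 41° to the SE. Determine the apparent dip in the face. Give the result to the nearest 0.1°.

37.0°

Angle between strike (N60°E) and section (due south): β = 60°.
tan α = tan 41° × sin 60° = 0.8693 × 0.8660 = 0.7528
α = arctan(0.7528) = 36.97°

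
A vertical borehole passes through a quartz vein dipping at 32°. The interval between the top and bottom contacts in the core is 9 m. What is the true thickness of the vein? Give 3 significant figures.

7.63 m

True thickness t = h · cos(dip) = 9 × cos 32°
t = 9 × 0.8480 = 7.632 m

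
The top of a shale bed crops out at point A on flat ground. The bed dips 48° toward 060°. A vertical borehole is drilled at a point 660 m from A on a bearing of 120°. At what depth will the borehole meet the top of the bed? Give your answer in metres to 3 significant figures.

367 m

The hole lies 60° from the dip direction, so the down-dip offset is 660 × cos 60° = 330.00 m.
Depth = down-dip offset × tan(dip) = 330.00 × tan 48° = 330.00 × 1.1106
Depth = 366.50 m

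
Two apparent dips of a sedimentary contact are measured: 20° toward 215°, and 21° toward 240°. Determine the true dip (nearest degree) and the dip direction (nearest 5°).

The two traces are lines in the plane: v₁ = (sin 215°·cos 20°, cos 215°·cos 20°, −sin 20°), v₂ = (sin 240°·cos 21°, cos 240°·cos 21°, −sin 21°).
n = v₁ × v₂ = (-0.116, -0.083, 0.371) (taken with n_z > 0).
True dip = arccos(n_z / |n|) = arccos(0.9330) = 21.1°.
Dip direction = atan2(-0.116, -0.083) = 234° (azimuth of n's horizontal projection).

true dip 21°, dip direction 235°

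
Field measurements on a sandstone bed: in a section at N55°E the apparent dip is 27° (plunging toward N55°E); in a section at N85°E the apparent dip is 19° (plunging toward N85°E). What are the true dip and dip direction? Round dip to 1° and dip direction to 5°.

The two traces are lines in the plane: v₁ = (sin 55°·cos 27°, cos 55°·cos 27°, −sin 27°), v₂ = (sin 85°·cos 19°, cos 85°·cos 19°, −sin 19°).
n = v₁ × v₂ = (0.129, 0.190, 0.421) (taken with n_z > 0).
Dip δ = arctan(|n_h|/n_z) = arctan(0.230/0.421) = 28.6°.
Dip direction = azimuth of (n_x, n_y) = atan2(0.129, 0.190) = 34°.

true dip 29°, dip direction 035°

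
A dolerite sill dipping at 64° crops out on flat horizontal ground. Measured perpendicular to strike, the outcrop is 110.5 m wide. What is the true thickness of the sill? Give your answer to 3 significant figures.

True thickness t = w · sin(dip) = 110.5 × sin 64°
t = 110.5 × 0.8988 = 99.317 m

99.3 m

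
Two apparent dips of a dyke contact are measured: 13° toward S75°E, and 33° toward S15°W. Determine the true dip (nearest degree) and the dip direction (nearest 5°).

Represent each trace as a vector plunging at its apparent dip toward its trend (east-north-up frame): v₁ = (0.941, -0.252, -0.225), v₂ = (-0.217, -0.810, -0.545).
Cross product v₁ × v₂ gives the pole to the plane: n ∝ (0.045, -0.561, 0.817).
True dip = arccos(n_z / |n|) = arccos(0.8234) = 34.6°.
Dip direction = atan2(0.045, -0.561) = 175° (azimuth of n's horizontal projection).

true dip 35°, dip direction 175°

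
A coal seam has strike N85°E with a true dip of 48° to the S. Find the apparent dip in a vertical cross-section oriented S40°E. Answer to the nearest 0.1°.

42.3°

The section lies 55° from the strike.
tan α = tan 48° × sin 55° = 1.1106 × 0.8192 = 0.9098
apparent dip = arctan 0.9098 = 42.29°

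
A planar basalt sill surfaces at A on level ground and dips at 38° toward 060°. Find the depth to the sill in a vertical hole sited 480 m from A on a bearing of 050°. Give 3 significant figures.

The hole lies 10° from the dip direction, so the down-dip offset is 480 × cos 10° = 472.71 m.
Depth = down-dip offset × tan(dip) = 472.71 × tan 38° = 472.71 × 0.7813
Depth = 369.32 m

369 m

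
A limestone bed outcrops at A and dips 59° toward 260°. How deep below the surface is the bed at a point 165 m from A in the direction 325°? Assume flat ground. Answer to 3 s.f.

The hole lies 65° from the dip direction, so the down-dip offset is 165 × cos 65° = 69.73 m.
Depth = down-dip offset × tan(dip) = 69.73 × tan 59° = 69.73 × 1.6643
Depth = 116.05 m

116 m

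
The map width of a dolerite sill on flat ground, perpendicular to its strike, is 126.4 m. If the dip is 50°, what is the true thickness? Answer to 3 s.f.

True thickness t = w · sin(dip) = 126.4 × sin 50°
t = 126.4 × 0.7660 = 96.828 m

96.8 m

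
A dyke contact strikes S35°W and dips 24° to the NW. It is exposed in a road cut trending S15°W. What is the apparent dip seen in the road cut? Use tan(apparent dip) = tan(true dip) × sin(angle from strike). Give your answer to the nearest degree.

The section lies 20° from the strike.
tan(apparent dip) = tan 24° · sin 20° = 0.1523
α = arctan(0.1523) = 8.66°

9°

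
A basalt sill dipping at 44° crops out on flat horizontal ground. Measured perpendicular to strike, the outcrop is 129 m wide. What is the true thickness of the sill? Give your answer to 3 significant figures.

89.6 m

True thickness t = w · sin(dip) = 129 × sin 44°
t = 129 × 0.6947 = 89.611 m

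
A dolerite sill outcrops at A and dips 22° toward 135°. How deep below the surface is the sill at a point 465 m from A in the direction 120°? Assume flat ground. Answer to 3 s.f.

181 m

The hole lies 15° from the dip direction, so the down-dip offset is 465 × cos 15° = 449.16 m.
Depth = down-dip offset × tan(dip) = 449.16 × tan 22° = 449.16 × 0.4040
Depth = 181.47 m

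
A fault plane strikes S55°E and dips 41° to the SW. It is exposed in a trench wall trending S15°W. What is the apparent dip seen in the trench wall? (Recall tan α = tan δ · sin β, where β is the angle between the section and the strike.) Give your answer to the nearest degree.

39°

The section lies 70° from the strike.
tan(apparent dip) = tan 41° · sin 70° = 0.8169
apparent dip = arctan 0.8169 = 39.24°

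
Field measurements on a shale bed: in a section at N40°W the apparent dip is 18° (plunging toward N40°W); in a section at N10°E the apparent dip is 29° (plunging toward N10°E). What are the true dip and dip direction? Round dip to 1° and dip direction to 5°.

The two traces are lines in the plane: v₁ = (sin 320°·cos 18°, cos 320°·cos 18°, −sin 18°), v₂ = (sin 10°·cos 29°, cos 10°·cos 29°, −sin 29°).
The plane normal is n = v₁ × v₂ ∝ (0.087, 0.343, 0.637).
tan δ = √(n_x²+n_y²)/n_z = 0.354/0.637, so δ = 29.1°.
Dip direction = azimuth of (n_x, n_y) = atan2(0.087, 0.343) = 14°.

true dip 29°, dip direction 015°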